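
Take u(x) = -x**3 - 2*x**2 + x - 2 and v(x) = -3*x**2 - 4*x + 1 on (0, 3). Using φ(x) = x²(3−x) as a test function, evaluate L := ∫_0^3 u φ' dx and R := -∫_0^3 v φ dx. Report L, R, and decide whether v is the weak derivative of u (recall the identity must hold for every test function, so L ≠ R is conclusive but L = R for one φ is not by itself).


LHS = 459/4, RHS = 459/4. Yes, v = u' weakly.

u(x) = -x**3 - 2*x**2 + x - 2, classical derivative u'(x) = -3*x**2 - 4*x + 1.
φ(x) = x²(3−x), so φ'(x) = 3*x*(2 - x).
Note φ(0) = φ(3) = 0, so the boundary term u·φ vanishes.
LHS = ∫_0^3 u(x) φ'(x) dx = ∫_0^3 (3*x^5 - 15*x^3 + 12*x^2 - 12*x) dx. Term by term:
  ∫_0^3 3*x^5 dx = 729/2;  ∫_0^3 -15*x^3 dx = -1215/4;  ∫_0^3 12*x^2 dx = 108;
  ∫_0^3 -12*x dx = -54.
Sum: 729/2 − 1215/4 + 108 − 54 = 459/4.
So LHS = 459/4.
∫_0^3 v(x) φ(x) dx = ∫_0^3 (3*x^5 - 5*x^4 - 13*x^3 + 3*x^2) dx. Term by term:
  ∫_0^3 3*x^5 dx = 729/2;  ∫_0^3 -5*x^4 dx = -243;  ∫_0^3 -13*x^3 dx = -1053/4;
  ∫_0^3 3*x^2 dx = 27.
Sum: 729/2 − 243 − 1053/4 + 27 = -459/4.
So RHS = -∫_0^3 v(x) φ(x) dx = 459/4.
LHS = RHS, so the identity holds for this test φ.
Moreover u is smooth here and v(x) = u'(x) = -3*x**2 - 4*x + 1 pointwise, so the identity holds for every test function. Hence v is the weak derivative of u.


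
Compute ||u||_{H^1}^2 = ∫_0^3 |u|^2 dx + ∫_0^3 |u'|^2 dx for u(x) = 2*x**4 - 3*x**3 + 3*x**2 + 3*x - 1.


||u||_{H^1}^2 = 1015653/70

The H^1 norm (squared) on an interval (0, L) is
  ||u||_{H^1}^2 = ∫_0^L u(x)^2 dx + ∫_0^L u'(x)^2 dx.
Compute u'(x) = 8*x**3 - 9*x**2 + 6*x + 3.
Then u(x)^2 = 4*x**8 - 12*x**7 + 21*x**6 - 6*x**5 - 13*x**4 + 24*x**3 + 3*x**2 - 6*x + 1 and u'(x)^2 = 64*x**6 - 144*x**5 + 177*x**4 - 60*x**3 - 18*x**2 + 36*x + 9.
Integrate each monomial from 0 to 3 using ∫_0^3 c·x^n dx = c·3^(n+1)/(n+1):
  ∫_0^3 u(x)^2 dx = ∫_0^3 (4*x^8 - 12*x^7 + 21*x^6 - 6*x^5 - 13*x^4 + 24*x^3 + 3*x^2 - 6*x + 1) dx. Term by term:
    ∫_0^3 4*x^8 dx = 8748;  ∫_0^3 -12*x^7 dx = -19683/2;  ∫_0^3 21*x^6 dx = 6561;
    ∫_0^3 -6*x^5 dx = -729;  ∫_0^3 -13*x^4 dx = -3159/5;  ∫_0^3 24*x^3 dx = 486;
    ∫_0^3 3*x^2 dx = 27;  ∫_0^3 -6*x dx = -27;  ∫_0^3 1 dx = 3.
  Sum: 8748 − 19683/2 + 6561 − 729 − 3159/5 + 486 + 27 − 27 + 3 = 45957/10.
  ∫_0^3 u'(x)^2 dx = ∫_0^3 (64*x^6 - 144*x^5 + 177*x^4 - 60*x^3 - 18*x^2 + 36*x + 9) dx. Term by term:
    ∫_0^3 64*x^6 dx = 139968/7;  ∫_0^3 -144*x^5 dx = -17496;  ∫_0^3 177*x^4 dx = 43011/5;
    ∫_0^3 -60*x^3 dx = -1215;  ∫_0^3 -18*x^2 dx = -162;  ∫_0^3 36*x dx = 162;
    ∫_0^3 9 dx = 27.
  Sum: 139968/7 − 17496 + 43011/5 − 1215 − 162 + 162 + 27 = 346977/35.
Adding: ||u||_{H^1}^2 = 45957/10 + 346977/35 = 1015653/70.


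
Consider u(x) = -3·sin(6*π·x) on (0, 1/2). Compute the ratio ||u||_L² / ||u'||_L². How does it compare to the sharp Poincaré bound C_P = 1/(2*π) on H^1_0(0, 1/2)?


||u||_L² / ||u'||_L² = 1/(6*π) < C_P = 1/(2*π).

u(x) = -3·sin(6*π·x), so u'(x) = -18*π*cos(6*π*x).
Writing u(x) = A·sin(kπx/L) with A = -3 and k = 3, use ∫_0^L sin²(kπx/L) dx = L/2 and ∫_0^L cos²(kπx/L) dx = L/2.
u² = 9·sin²(6*π·x) and (u')² = 324*π^2·cos²(6*π·x), and each of sin², cos² integrates to L/2 = 1/4 over (0, 1/2).
∫_0^1/2 u² dx = 9/4, so ||u||_L² = 3/2.
∫_0^1/2 (u')² dx = 81*π^2, so ||u'||_L² = 9*π.
Ratio ||u||_L² / ||u'||_L² = 1/(6*π).
Sharp Poincaré constant on H^1_0(0, 1/2) is C_P = L/π = 1/(2*π), achieved by sin(2*π·x).
This is the k = 3 harmonic; the ratio L/(kπ) is strictly less than C_P = L/π, consistent with the sharp inequality ||u||_L² ≤ C_P ||u'||_L².


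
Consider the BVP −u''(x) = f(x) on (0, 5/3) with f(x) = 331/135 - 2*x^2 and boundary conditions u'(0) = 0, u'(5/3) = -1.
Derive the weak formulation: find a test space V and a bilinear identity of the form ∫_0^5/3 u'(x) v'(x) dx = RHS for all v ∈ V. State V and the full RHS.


V = H^1(0, 5/3) (v unrestricted at boundary; u is determined up to an additive constant); weak form: ∫_0^5/3 u'v' dx = ∫_0^5/3 (331/135 - 2*x^2) v dx − v(5/3) for all v ∈ V.

Multiply both sides by a test function v and integrate from 0 to 5/3:
  ∫_0^5/3 −u''(x) v(x) dx = ∫_0^5/3 f(x) v(x) dx.
Integrate the LHS by parts once:
  ∫_0^5/3 −u'' v dx = −[u'(x) v(x)]_0^5/3 + ∫_0^5/3 u'(x) v'(x) dx.
Thus ∫_0^5/3 u'(x) v'(x) dx = ∫_0^5/3 f(x) v(x) dx + [u'(x) v(x)]_0^5/3.
Choose V so that boundary terms are either known or forced to vanish.
u has inhomogeneous Neumann u'(0) = 0, u'(5/3) = -1. [u' v]_0^5/3 = (-1)·v(5/3) − (0)·v(0) = − v(5/3). Take V = H^1(0, 5/3); boundary term becomes part of RHS.
Weak formulation: find u (satisfying any essential BC) such that ∫_0^5/3 u'(x) v'(x) dx = ∫_0^5/3 f v dx − v(5/3) for all v ∈ V (Neumann data are natural BCs: they enter the RHS as boundary terms).
Substituting f(x) = 331/135 - 2*x^2, the right-hand side is ∫_0^5/3 (331/135 - 2*x^2) v dx − v(5/3).
Compatibility check (pure Neumann): taking v ≡ 1 ∈ V gives 0 = ∫_0^5/3 f dx + (-1) − (0), i.e. ∫_0^5/3 f dx must equal u'(0) − u'(5/3) = 1. Indeed ∫_0^5/3 (331/135 - 2*x^2) dx = 1, so the data are compatible. The solution is then unique only up to an additive constant (fix it e.g. by requiring ∫_0^5/3 u dx = 0).


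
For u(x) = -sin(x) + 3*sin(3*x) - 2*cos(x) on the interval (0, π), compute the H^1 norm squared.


||u||_{H^1(0,π)}^2 = 50*π

u'(x) = 2*sin(x) - cos(x) + 9*cos(3*x).
Expand u² and (u')² and integrate term by term on (0, π), using: for integers n ≥ 1, ∫_0^π sin²(nx) dx = ∫_0^π cos²(nx) dx = π/2; for n ≠ n', ∫_0^π sin(nx)sin(n'x) dx = ∫_0^π cos(nx)cos(n'x) dx = 0; and by product-to-sum, ∫_0^π sin(nx)cos(n'x) dx = ½∫_0^π [sin((n+n')x) + sin((n−n')x)] dx, which is 0 when n+n' is even and 2n/(n²−n'²) when n+n' is odd (it need not vanish on (0, π)).
  u² squared terms: (-1)²·∫sin(x)² dx = 1·π/2 = π/2;  (-2)²·∫cos(x)² dx = 4·π/2 = 2*π;  (3)²·∫sin(3x)² dx = 9·π/2 = 9*π/2.
  u² cross terms: 2·(-1)·(-2)·∫sin(x)·cos(x) dx = 4·(0) = 0;  2·(-1)·(3)·∫sin(x)·sin(3x) dx = -6·(0) = 0;  2·(-2)·(3)·∫cos(x)·sin(3x) dx = -12·(0) = 0.
  So ∫_0^π u² dx = π/2 + 2*π + 9*π/2 + 0 + 0 + 0 = 7*π.
  (u')² squared terms: (-1)²·∫cos(x)² dx = 1·π/2 = π/2;  (2)²·∫sin(x)² dx = 4·π/2 = 2*π;  (9)²·∫cos(3x)² dx = 81·π/2 = 81*π/2.
  (u')² cross terms: 2·(-1)·(2)·∫cos(x)·sin(x) dx = -4·(0) = 0;  2·(-1)·(9)·∫cos(x)·cos(3x) dx = -18·(0) = 0;  2·(2)·(9)·∫sin(x)·cos(3x) dx = 36·(0) = 0.
  So ∫_0^π (u')² dx = π/2 + 2*π + 81*π/2 + 0 + 0 + 0 = 43*π.
||u||_{H^1}^2 = (7*π) + (43*π) = 50*π.


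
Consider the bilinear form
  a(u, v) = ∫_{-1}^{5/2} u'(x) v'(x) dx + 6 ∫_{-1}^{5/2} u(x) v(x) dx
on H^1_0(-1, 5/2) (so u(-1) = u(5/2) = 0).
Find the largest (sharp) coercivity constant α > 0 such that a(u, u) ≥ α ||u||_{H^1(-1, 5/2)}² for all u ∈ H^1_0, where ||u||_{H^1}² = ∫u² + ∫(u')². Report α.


α = 1

Coercivity of a(·,·) on H^1_0(-1, 5/2) means a(u, u) ≥ α ||u||_{H^1}² for every u ∈ H^1_0.
The interval has length L = 7/2, and Poincaré/coercivity depend only on L. Here a(u, u) = ∫(u')² + (6)·∫u².
Here c = 6 ≥ 1, so a(u,u) = ∫(u')² + c∫u² ≥ ∫(u')² + ∫u² = ||u||_{H^1}², i.e. α = 1 works. No larger α is possible: a(u,u) ≥ α||u||_{H^1}² means (1−α)∫(u')² ≥ (α−c)∫u², and for the modes u_n = sin(nπ(x−x₀)/L) (x₀ the left endpoint) one has ∫u_n²/∫(u_n')² = (L/(nπ))² → 0, so a(u_n,u_n)/||u_n||_{H^1}² → 1. Hence the optimal constant is α = 1.
Therefore α = 1.


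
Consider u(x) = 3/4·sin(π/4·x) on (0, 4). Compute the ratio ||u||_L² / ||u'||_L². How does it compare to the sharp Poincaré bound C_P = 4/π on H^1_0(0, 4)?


||u||_L² / ||u'||_L² = 4/π = C_P.

u(x) = 3/4·sin(π/4·x), so u'(x) = 3*π*cos(π*x/4)/16.
Writing u(x) = A·sin(kπx/L) with A = 3/4 and k = 1, use ∫_0^L sin²(kπx/L) dx = L/2 and ∫_0^L cos²(kπx/L) dx = L/2.
u² = 9/16·sin²(π/4·x) and (u')² = 9*π^2/256·cos²(π/4·x), and each of sin², cos² integrates to L/2 = 2 over (0, 4).
∫_0^4 u² dx = 9/8, so ||u||_L² = 3*sqrt(2)/4.
∫_0^4 (u')² dx = 9*π^2/128, so ||u'||_L² = 3*sqrt(2)*π/16.
Ratio ||u||_L² / ||u'||_L² = 4/π.
Sharp Poincaré constant on H^1_0(0, 4) is C_P = L/π = 4/π, achieved by sin(π/4·x).
This is the k = 1 eigenfunction (up to amplitude), so the ratio equals the sharp Poincaré constant exactly.


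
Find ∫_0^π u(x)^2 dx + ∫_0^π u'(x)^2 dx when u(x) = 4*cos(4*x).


||u||_{H^1(0,π)}^2 = 136*π

u'(x) = -16*sin(4*x).
Expand u² and (u')² and integrate term by term on (0, π), using: for integers n ≥ 1, ∫_0^π sin²(nx) dx = ∫_0^π cos²(nx) dx = π/2; for n ≠ n', ∫_0^π sin(nx)sin(n'x) dx = ∫_0^π cos(nx)cos(n'x) dx = 0; and by product-to-sum, ∫_0^π sin(nx)cos(n'x) dx = ½∫_0^π [sin((n+n')x) + sin((n−n')x)] dx, which is 0 when n+n' is even and 2n/(n²−n'²) when n+n' is odd (it need not vanish on (0, π)).
  u² squared terms: (4)²·∫cos(4x)² dx = 16·π/2 = 8*π.
  So ∫_0^π u² dx = 8*π.
  (u')² squared terms: (-16)²·∫sin(4x)² dx = 256·π/2 = 128*π.
  So ∫_0^π (u')² dx = 128*π.
||u||_{H^1}^2 = (8*π) + (128*π) = 136*π.


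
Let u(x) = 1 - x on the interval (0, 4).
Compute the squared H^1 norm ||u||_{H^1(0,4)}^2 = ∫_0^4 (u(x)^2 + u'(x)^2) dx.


||u||_{H^1}^2 = 40/3

The H^1 norm (squared) on an interval (0, L) is
  ||u||_{H^1}^2 = ∫_0^L u(x)^2 dx + ∫_0^L u'(x)^2 dx.
Compute u'(x) = -1.
Then u(x)^2 = x**2 - 2*x + 1 and u'(x)^2 = 1.
Integrate each monomial from 0 to 4 using ∫_0^4 c·x^n dx = c·4^(n+1)/(n+1):
  ∫_0^4 u(x)^2 dx = ∫_0^4 (x^2 - 2*x + 1) dx. Term by term:
    ∫_0^4 x^2 dx = 64/3;  ∫_0^4 -2*x dx = -16;  ∫_0^4 1 dx = 4.
  Sum: 64/3 − 16 + 4 = 28/3.
  ∫_0^4 u'(x)^2 dx = ∫_0^4 (1) dx. Term by term:
    ∫_0^4 1 dx = 4.
Adding: ||u||_{H^1}^2 = 28/3 + 4 = 40/3.


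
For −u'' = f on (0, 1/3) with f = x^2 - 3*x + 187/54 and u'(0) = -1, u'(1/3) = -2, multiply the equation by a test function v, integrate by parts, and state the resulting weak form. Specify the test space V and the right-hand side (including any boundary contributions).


V = H^1(0, 1/3) (v unrestricted at boundary; u is determined up to an additive constant); weak form: ∫_0^1/3 u'v' dx = ∫_0^1/3 (x^2 - 3*x + 187/54) v dx − 2·v(1/3) + v(0) for all v ∈ V.

Multiply both sides by a test function v and integrate from 0 to 1/3:
  ∫_0^1/3 −u''(x) v(x) dx = ∫_0^1/3 f(x) v(x) dx.
Integrate the LHS by parts once:
  ∫_0^1/3 −u'' v dx = −[u'(x) v(x)]_0^1/3 + ∫_0^1/3 u'(x) v'(x) dx.
Thus ∫_0^1/3 u'(x) v'(x) dx = ∫_0^1/3 f(x) v(x) dx + [u'(x) v(x)]_0^1/3.
Choose V so that boundary terms are either known or forced to vanish.
u has inhomogeneous Neumann u'(0) = -1, u'(1/3) = -2. [u' v]_0^1/3 = (-2)·v(1/3) − (-1)·v(0) = − 2·v(1/3) + v(0). Take V = H^1(0, 1/3); boundary term becomes part of RHS.
Weak formulation: find u (satisfying any essential BC) such that ∫_0^1/3 u'(x) v'(x) dx = ∫_0^1/3 f v dx − 2·v(1/3) + v(0) for all v ∈ V (Neumann data are natural BCs: they enter the RHS as boundary terms).
Substituting f(x) = x^2 - 3*x + 187/54, the right-hand side is ∫_0^1/3 (x^2 - 3*x + 187/54) v dx − 2·v(1/3) + v(0).
Compatibility check (pure Neumann): taking v ≡ 1 ∈ V gives 0 = ∫_0^1/3 f dx + (-2) − (-1), i.e. ∫_0^1/3 f dx must equal u'(0) − u'(1/3) = 1. Indeed ∫_0^1/3 (x^2 - 3*x + 187/54) dx = 1, so the data are compatible. The solution is then unique only up to an additive constant (fix it e.g. by requiring ∫_0^1/3 u dx = 0).


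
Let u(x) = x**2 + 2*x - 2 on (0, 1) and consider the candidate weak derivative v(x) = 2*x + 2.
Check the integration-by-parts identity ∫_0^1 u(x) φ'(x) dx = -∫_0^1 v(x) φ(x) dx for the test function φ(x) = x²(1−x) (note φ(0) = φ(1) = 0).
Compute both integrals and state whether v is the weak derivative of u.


LHS = -4/15, RHS = -4/15. Yes, v = u' weakly.

u(x) = x**2 + 2*x - 2, classical derivative u'(x) = 2*x + 2.
φ(x) = x²(1−x), so φ'(x) = x*(2 - 3*x).
Note φ(0) = φ(1) = 0, so the boundary term u·φ vanishes.
LHS = ∫_0^1 u(x) φ'(x) dx = ∫_0^1 (-3*x^4 - 4*x^3 + 10*x^2 - 4*x) dx. Term by term:
  ∫_0^1 -3*x^4 dx = -3/5;  ∫_0^1 -4*x^3 dx = -1;  ∫_0^1 10*x^2 dx = 10/3;
  ∫_0^1 -4*x dx = -2.
Sum: -3/5 − 1 + 10/3 − 2 = -4/15.
So LHS = -4/15.
∫_0^1 v(x) φ(x) dx = ∫_0^1 (-2*x^4 + 2*x^2) dx. Term by term:
  ∫_0^1 -2*x^4 dx = -2/5;  ∫_0^1 2*x^2 dx = 2/3.
Sum: -2/5 + 2/3 = 4/15.
So RHS = -∫_0^1 v(x) φ(x) dx = -4/15.
LHS = RHS, so the identity holds for this test φ.
Moreover u is smooth here and v(x) = u'(x) = 2*x + 2 pointwise, so the identity holds for every test function. Hence v is the weak derivative of u.


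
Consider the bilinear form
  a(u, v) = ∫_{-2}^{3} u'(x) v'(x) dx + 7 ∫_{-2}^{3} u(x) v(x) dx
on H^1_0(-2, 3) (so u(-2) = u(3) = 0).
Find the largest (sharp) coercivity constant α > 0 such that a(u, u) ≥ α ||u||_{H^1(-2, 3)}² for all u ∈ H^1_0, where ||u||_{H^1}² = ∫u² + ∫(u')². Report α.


α = 1

Coercivity of a(·,·) on H^1_0(-2, 3) means a(u, u) ≥ α ||u||_{H^1}² for every u ∈ H^1_0.
The interval has length L = 5, and Poincaré/coercivity depend only on L. Here a(u, u) = ∫(u')² + (7)·∫u².
Here c = 7 ≥ 1, so a(u,u) = ∫(u')² + c∫u² ≥ ∫(u')² + ∫u² = ||u||_{H^1}², i.e. α = 1 works. No larger α is possible: a(u,u) ≥ α||u||_{H^1}² means (1−α)∫(u')² ≥ (α−c)∫u², and for the modes u_n = sin(nπ(x−x₀)/L) (x₀ the left endpoint) one has ∫u_n²/∫(u_n')² = (L/(nπ))² → 0, so a(u_n,u_n)/||u_n||_{H^1}² → 1. Hence the optimal constant is α = 1.
Therefore α = 1.


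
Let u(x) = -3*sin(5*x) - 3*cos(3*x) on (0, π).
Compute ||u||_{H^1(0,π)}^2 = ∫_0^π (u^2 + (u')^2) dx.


||u||_{H^1(0,π)}^2 = 162*π

u'(x) = 9*sin(3*x) - 15*cos(5*x).
Expand u² and (u')² and integrate term by term on (0, π), using: for integers n ≥ 1, ∫_0^π sin²(nx) dx = ∫_0^π cos²(nx) dx = π/2; for n ≠ n', ∫_0^π sin(nx)sin(n'x) dx = ∫_0^π cos(nx)cos(n'x) dx = 0; and by product-to-sum, ∫_0^π sin(nx)cos(n'x) dx = ½∫_0^π [sin((n+n')x) + sin((n−n')x)] dx, which is 0 when n+n' is even and 2n/(n²−n'²) when n+n' is odd (it need not vanish on (0, π)).
  u² squared terms: (-3)²·∫cos(3x)² dx = 9·π/2 = 9*π/2;  (-3)²·∫sin(5x)² dx = 9·π/2 = 9*π/2.
  u² cross terms: 2·(-3)·(-3)·∫cos(3x)·sin(5x) dx = 18·(0) = 0.
  So ∫_0^π u² dx = 9*π/2 + 9*π/2 + 0 = 9*π.
  (u')² squared terms: (-15)²·∫cos(5x)² dx = 225·π/2 = 225*π/2;  (9)²·∫sin(3x)² dx = 81·π/2 = 81*π/2.
  (u')² cross terms: 2·(-15)·(9)·∫cos(5x)·sin(3x) dx = -270·(0) = 0.
  So ∫_0^π (u')² dx = 225*π/2 + 81*π/2 + 0 = 153*π.
||u||_{H^1}^2 = (9*π) + (153*π) = 162*π.


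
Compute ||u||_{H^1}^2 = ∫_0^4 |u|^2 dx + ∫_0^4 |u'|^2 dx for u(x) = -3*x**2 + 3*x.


||u||_{H^1}^2 = 6996/5

The H^1 norm (squared) on an interval (0, L) is
  ||u||_{H^1}^2 = ∫_0^L u(x)^2 dx + ∫_0^L u'(x)^2 dx.
Compute u'(x) = 3 - 6*x.
Then u(x)^2 = 9*x**4 - 18*x**3 + 9*x**2 and u'(x)^2 = 36*x**2 - 36*x + 9.
Integrate each monomial from 0 to 4 using ∫_0^4 c·x^n dx = c·4^(n+1)/(n+1):
  ∫_0^4 u(x)^2 dx = ∫_0^4 (9*x^4 - 18*x^3 + 9*x^2) dx. Term by term:
    ∫_0^4 9*x^4 dx = 9216/5;  ∫_0^4 -18*x^3 dx = -1152;  ∫_0^4 9*x^2 dx = 192.
  Sum: 9216/5 − 1152 + 192 = 4416/5.
  ∫_0^4 u'(x)^2 dx = ∫_0^4 (36*x^2 - 36*x + 9) dx. Term by term:
    ∫_0^4 36*x^2 dx = 768;  ∫_0^4 -36*x dx = -288;  ∫_0^4 9 dx = 36.
  Sum: 768 − 288 + 36 = 516.
Adding: ||u||_{H^1}^2 = 4416/5 + 516 = 6996/5.


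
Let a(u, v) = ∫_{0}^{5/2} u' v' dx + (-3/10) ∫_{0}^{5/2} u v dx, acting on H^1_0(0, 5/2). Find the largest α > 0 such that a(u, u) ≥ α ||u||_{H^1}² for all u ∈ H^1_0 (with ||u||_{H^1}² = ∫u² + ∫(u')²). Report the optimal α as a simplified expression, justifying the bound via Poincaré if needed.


α = (-15 + 8*π^2)/(2*(25 + 4*π^2))

Coercivity of a(·,·) on H^1_0(0, 5/2) means a(u, u) ≥ α ||u||_{H^1}² for every u ∈ H^1_0.
The interval has length L = 5/2, and Poincaré/coercivity depend only on L. Here a(u, u) = ∫(u')² + (-3/10)·∫u².
Here c = -3/10 < 0 with |c| < (π/L)² = 4*π^2/25, so coercivity still holds. The condition a(u,u) ≥ α||u||_{H^1}² reads (1−α)∫(u')² ≥ (α−c)∫u². Any admissible α is ≤ 1 (rapidly oscillating u have ∫u²/∫(u')² → 0), and α = 1 would force 0 ≥ (1−c)∫u², impossible since c < 1; so 1−α > 0. By the sharp Poincaré inequality on H^1_0 of an interval of length L, ∫(u')² ≥ (π/L)²∫u² with equality for the first sine mode sin(π(x−x₀)/L) (x₀ the left endpoint), so the inequality holds for all u iff (1−α)(π/L)² ≥ α − c, i.e. α ≤ ((π/L)² + c)/((π/L)² + 1) = (1 + c(L/π)²)/(1 + (L/π)²). (Direct route, valid since c ≤ 0: Poincaré gives c∫u² ≥ c(L/π)²∫(u')², so a(u,u) ≥ (1 + c(L/π)²)∫(u')², while ||u||_{H^1}² ≤ (1 + (L/π)²)∫(u')²; dividing yields the same α.) With (π/L)² = 4*π^2/25 and c = -3/10, the largest admissible constant is α = ((π/L)² + c)/((π/L)² + 1).
Simplifying, α = (-15 + 8*π^2)/(2*(25 + 4*π^2)).


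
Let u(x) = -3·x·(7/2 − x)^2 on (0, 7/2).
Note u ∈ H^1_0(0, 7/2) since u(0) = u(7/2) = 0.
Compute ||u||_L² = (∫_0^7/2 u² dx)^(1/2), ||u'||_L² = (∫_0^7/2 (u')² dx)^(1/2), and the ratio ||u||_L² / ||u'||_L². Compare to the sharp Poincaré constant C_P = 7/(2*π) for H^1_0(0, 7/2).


||u||_L² / ||u'||_L² = sqrt(14)/4 < C_P = 7/(2*π).

u(x) = -3·x·(7/2 − x)^2, so u'(x) = -9*x^2 + 42*x - 147/4.
u(x) = -3·x·(7/2 − x)^2 vanishes at x = 0 and x = 7/2, so u ∈ H^1_0(0, 7/2). Differentiate via the product rule and integrate the resulting polynomials term by term.
  ∫_0^7/2 u² dx = ∫_0^7/2 (9*x^6 - 126*x^5 + 1323*x^4/2 - 3087*x^3/2 + 21609*x^2/16) dx. Term by term:
    ∫_0^7/2 9*x^6 dx = 1058841/128;  ∫_0^7/2 -126*x^5 dx = -2470629/64;  ∫_0^7/2 1323*x^4/2 dx = 22235661/320;
    ∫_0^7/2 -3087*x^3/2 dx = -7411887/128;  ∫_0^7/2 21609*x^2/16 dx = 2470629/128.
  Sum: 1058841/128 − 2470629/64 + 22235661/320 − 7411887/128 + 2470629/128 = 352947/640.
  ∫_0^7/2 (u')² dx = ∫_0^7/2 (81*x^4 - 756*x^3 + 4851*x^2/2 - 3087*x + 21609/16) dx. Term by term:
    ∫_0^7/2 81*x^4 dx = 1361367/160;  ∫_0^7/2 -756*x^3 dx = -453789/16;  ∫_0^7/2 4851*x^2/2 dx = 554631/16;
    ∫_0^7/2 -3087*x dx = -151263/8;  ∫_0^7/2 21609/16 dx = 151263/32.
  Sum: 1361367/160 − 453789/16 + 554631/16 − 151263/8 + 151263/32 = 50421/80.
∫_0^7/2 u² dx = 352947/640, so ||u||_L² = 343*sqrt(30)/80.
∫_0^7/2 (u')² dx = 50421/80, so ||u'||_L² = 49*sqrt(105)/20.
Ratio ||u||_L² / ||u'||_L² = sqrt(14)/4.
Sharp Poincaré constant on H^1_0(0, 7/2) is C_P = L/π = 7/(2*π), achieved by sin(2*π/7·x).
A polynomial bump cannot attain the sharp Poincaré constant (only the first sine eigenfunction does), so the ratio is strictly less than C_P, consistent with ||u||_L² ≤ C_P ||u'||_L².


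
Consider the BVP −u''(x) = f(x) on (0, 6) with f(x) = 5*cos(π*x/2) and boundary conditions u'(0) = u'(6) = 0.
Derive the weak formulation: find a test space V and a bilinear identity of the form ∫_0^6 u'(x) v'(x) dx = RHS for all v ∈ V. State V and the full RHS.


V = H^1(0, 6) (no boundary constraint on v; u is determined up to an additive constant); weak form: ∫_0^6 u'v' dx = ∫_0^6 (5*cos(π*x/2)) v dx for all v ∈ V.

Multiply both sides by a test function v and integrate from 0 to 6:
  ∫_0^6 −u''(x) v(x) dx = ∫_0^6 f(x) v(x) dx.
Integrate the LHS by parts once:
  ∫_0^6 −u'' v dx = −[u'(x) v(x)]_0^6 + ∫_0^6 u'(x) v'(x) dx.
Thus ∫_0^6 u'(x) v'(x) dx = ∫_0^6 f(x) v(x) dx + [u'(x) v(x)]_0^6.
Choose V so that boundary terms are either known or forced to vanish.
u has homogeneous Neumann: u'(0) = u'(6) = 0. So [u' v]_0^6 = 0·v(6) − 0·v(0) = 0 for any v; take V = H^1(0, 6).
Weak formulation: find u (satisfying any essential BC) such that ∫_0^6 u'(x) v'(x) dx = ∫_0^6 f v dx for all v ∈ V (homogeneous Neumann, so boundary terms vanish).
Substituting f(x) = 5*cos(π*x/2), the right-hand side is ∫_0^6 (5*cos(π*x/2)) v dx.
Compatibility check (pure Neumann): taking v ≡ 1 ∈ V gives 0 = ∫_0^6 f dx + (0) − (0), i.e. ∫_0^6 f dx must equal u'(0) − u'(6) = 0. Indeed ∫_0^6 (5*cos(π*x/2)) dx = 0, so the data are compatible. The solution is then unique only up to an additive constant (fix it e.g. by requiring ∫_0^6 u dx = 0).


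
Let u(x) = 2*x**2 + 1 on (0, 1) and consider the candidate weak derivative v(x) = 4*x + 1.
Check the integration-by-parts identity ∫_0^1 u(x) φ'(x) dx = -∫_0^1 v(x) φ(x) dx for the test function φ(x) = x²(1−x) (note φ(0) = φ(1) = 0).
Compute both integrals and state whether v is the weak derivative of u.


LHS = -1/5, RHS = -17/60. No, v is not the weak derivative of u.

u(x) = 2*x**2 + 1, classical derivative u'(x) = 4*x.
φ(x) = x²(1−x), so φ'(x) = x*(2 - 3*x).
Note φ(0) = φ(1) = 0, so the boundary term u·φ vanishes.
LHS = ∫_0^1 u(x) φ'(x) dx = ∫_0^1 (-6*x^4 + 4*x^3 - 3*x^2 + 2*x) dx. Term by term:
  ∫_0^1 -6*x^4 dx = -6/5;  ∫_0^1 4*x^3 dx = 1;  ∫_0^1 -3*x^2 dx = -1;
  ∫_0^1 2*x dx = 1.
Sum: -6/5 + 1 − 1 + 1 = -1/5.
So LHS = -1/5.
∫_0^1 v(x) φ(x) dx = ∫_0^1 (-4*x^4 + 3*x^3 + x^2) dx. Term by term:
  ∫_0^1 -4*x^4 dx = -4/5;  ∫_0^1 3*x^3 dx = 3/4;  ∫_0^1 x^2 dx = 1/3.
Sum: -4/5 + 3/4 + 1/3 = 17/60.
So RHS = -∫_0^1 v(x) φ(x) dx = -17/60.
LHS − RHS = 1/12 ≠ 0, so the identity fails.
(For a valid weak derivative the identity must hold for EVERY test function, in particular this one. The failure shows v is NOT the weak derivative of u.)
Correct weak derivative would be u'(x) = 4*x.


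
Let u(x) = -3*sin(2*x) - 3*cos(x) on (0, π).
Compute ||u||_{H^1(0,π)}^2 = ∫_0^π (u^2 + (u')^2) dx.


||u||_{H^1(0,π)}^2 = 48 + 63*π/2

u'(x) = 3*sin(x) - 6*cos(2*x).
Expand u² and (u')² and integrate term by term on (0, π), using: for integers n ≥ 1, ∫_0^π sin²(nx) dx = ∫_0^π cos²(nx) dx = π/2; for n ≠ n', ∫_0^π sin(nx)sin(n'x) dx = ∫_0^π cos(nx)cos(n'x) dx = 0; and by product-to-sum, ∫_0^π sin(nx)cos(n'x) dx = ½∫_0^π [sin((n+n')x) + sin((n−n')x)] dx, which is 0 when n+n' is even and 2n/(n²−n'²) when n+n' is odd (it need not vanish on (0, π)).
  u² squared terms: (-3)²·∫cos(x)² dx = 9·π/2 = 9*π/2;  (-3)²·∫sin(2x)² dx = 9·π/2 = 9*π/2.
  u² cross terms: 2·(-3)·(-3)·∫cos(x)·sin(2x) dx = 18·(4/3) = 24.
  So ∫_0^π u² dx = 9*π/2 + 9*π/2 + 24 = 24 + 9*π.
  (u')² squared terms: (-6)²·∫cos(2x)² dx = 36·π/2 = 18*π;  (3)²·∫sin(x)² dx = 9·π/2 = 9*π/2.
  (u')² cross terms: 2·(-6)·(3)·∫cos(2x)·sin(x) dx = -36·(-2/3) = 24.
  So ∫_0^π (u')² dx = 18*π + 9*π/2 + 24 = 24 + 45*π/2.
||u||_{H^1}^2 = (24 + 9*π) + (24 + 45*π/2) = 48 + 63*π/2.


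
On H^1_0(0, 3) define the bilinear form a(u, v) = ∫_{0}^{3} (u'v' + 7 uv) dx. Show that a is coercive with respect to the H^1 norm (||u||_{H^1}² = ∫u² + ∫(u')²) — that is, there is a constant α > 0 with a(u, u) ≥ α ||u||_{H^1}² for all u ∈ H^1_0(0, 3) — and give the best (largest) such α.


α = 1

Coercivity of a(·,·) on H^1_0(0, 3) means a(u, u) ≥ α ||u||_{H^1}² for every u ∈ H^1_0.
The interval has length L = 3, and Poincaré/coercivity depend only on L. Here a(u, u) = ∫(u')² + (7)·∫u².
Here c = 7 ≥ 1, so a(u,u) = ∫(u')² + c∫u² ≥ ∫(u')² + ∫u² = ||u||_{H^1}², i.e. α = 1 works. No larger α is possible: a(u,u) ≥ α||u||_{H^1}² means (1−α)∫(u')² ≥ (α−c)∫u², and for the modes u_n = sin(nπ(x−x₀)/L) (x₀ the left endpoint) one has ∫u_n²/∫(u_n')² = (L/(nπ))² → 0, so a(u_n,u_n)/||u_n||_{H^1}² → 1. Hence the optimal constant is α = 1.
Therefore α = 1.


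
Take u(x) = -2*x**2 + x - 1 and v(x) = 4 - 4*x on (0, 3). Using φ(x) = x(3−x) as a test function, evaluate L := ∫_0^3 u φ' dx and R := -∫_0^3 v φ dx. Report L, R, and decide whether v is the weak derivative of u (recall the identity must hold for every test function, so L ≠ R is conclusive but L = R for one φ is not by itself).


LHS = 45/2, RHS = 9. No, v is not the weak derivative of u.

u(x) = -2*x**2 + x - 1, classical derivative u'(x) = 1 - 4*x.
φ(x) = x(3−x), so φ'(x) = 3 - 2*x.
Note φ(0) = φ(3) = 0, so the boundary term u·φ vanishes.
LHS = ∫_0^3 u(x) φ'(x) dx = ∫_0^3 (4*x^3 - 8*x^2 + 5*x - 3) dx. Term by term:
  ∫_0^3 4*x^3 dx = 81;  ∫_0^3 -8*x^2 dx = -72;  ∫_0^3 5*x dx = 45/2;
  ∫_0^3 -3 dx = -9.
Sum: 81 − 72 + 45/2 − 9 = 45/2.
So LHS = 45/2.
∫_0^3 v(x) φ(x) dx = ∫_0^3 (4*x^3 - 16*x^2 + 12*x) dx. Term by term:
  ∫_0^3 4*x^3 dx = 81;  ∫_0^3 -16*x^2 dx = -144;  ∫_0^3 12*x dx = 54.
Sum: 81 − 144 + 54 = -9.
So RHS = -∫_0^3 v(x) φ(x) dx = 9.
LHS − RHS = 27/2 ≠ 0, so the identity fails.
(For a valid weak derivative the identity must hold for EVERY test function, in particular this one. The failure shows v is NOT the weak derivative of u.)
Correct weak derivative would be u'(x) = 1 - 4*x.


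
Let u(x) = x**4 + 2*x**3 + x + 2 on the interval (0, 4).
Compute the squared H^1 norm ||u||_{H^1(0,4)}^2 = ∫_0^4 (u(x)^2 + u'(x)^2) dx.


||u||_{H^1}^2 = 48259388/315

The H^1 norm (squared) on an interval (0, L) is
  ||u||_{H^1}^2 = ∫_0^L u(x)^2 dx + ∫_0^L u'(x)^2 dx.
Compute u'(x) = 4*x**3 + 6*x**2 + 1.
Then u(x)^2 = x**8 + 4*x**7 + 4*x**6 + 2*x**5 + 8*x**4 + 8*x**3 + x**2 + 4*x + 4 and u'(x)^2 = 16*x**6 + 48*x**5 + 36*x**4 + 8*x**3 + 12*x**2 + 1.
Integrate each monomial from 0 to 4 using ∫_0^4 c·x^n dx = c·4^(n+1)/(n+1):
  ∫_0^4 u(x)^2 dx = ∫_0^4 (x^8 + 4*x^7 + 4*x^6 + 2*x^5 + 8*x^4 + 8*x^3 + x^2 + 4*x + 4) dx. Term by term:
    ∫_0^4 x^8 dx = 262144/9;  ∫_0^4 4*x^7 dx = 32768;  ∫_0^4 4*x^6 dx = 65536/7;
    ∫_0^4 2*x^5 dx = 4096/3;  ∫_0^4 8*x^4 dx = 8192/5;  ∫_0^4 8*x^3 dx = 512;
    ∫_0^4 x^2 dx = 64/3;  ∫_0^4 4*x dx = 32;  ∫_0^4 4 dx = 16.
  Sum: 262144/9 + 32768 + 65536/7 + 4096/3 + 8192/5 + 512 + 64/3 + 32 + 16 = 23575376/315.
  ∫_0^4 u'(x)^2 dx = ∫_0^4 (16*x^6 + 48*x^5 + 36*x^4 + 8*x^3 + 12*x^2 + 1) dx. Term by term:
    ∫_0^4 16*x^6 dx = 262144/7;  ∫_0^4 48*x^5 dx = 32768;  ∫_0^4 36*x^4 dx = 36864/5;
    ∫_0^4 8*x^3 dx = 512;  ∫_0^4 12*x^2 dx = 256;  ∫_0^4 1 dx = 4.
  Sum: 262144/7 + 32768 + 36864/5 + 512 + 256 + 4 = 2742668/35.
Adding: ||u||_{H^1}^2 = 23575376/315 + 2742668/35 = 48259388/315.


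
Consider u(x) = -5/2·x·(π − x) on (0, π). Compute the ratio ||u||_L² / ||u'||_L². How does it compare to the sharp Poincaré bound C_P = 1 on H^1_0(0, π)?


||u||_L² / ||u'||_L² = sqrt(10)*π/10 < C_P = 1.

u(x) = -5/2·x·(π − x), so u'(x) = 5*x - 5*π/2.
u(x) = -5/2·x·(π − x) vanishes at x = 0 and x = π, so u ∈ H^1_0(0, π). Differentiate via the product rule and integrate the resulting polynomials term by term.
  ∫_0^π u² dx = ∫_0^π (25*x^4/4 - 25*π*x^3/2 + 25*π^2*x^2/4) dx. Term by term:
    ∫_0^π 25*x^4/4 dx = 5*π^5/4;  ∫_0^π -25*π*x^3/2 dx = -25*π^5/8;  ∫_0^π 25*π^2*x^2/4 dx = 25*π^5/12.
  Sum: 5*π^5/4 − 25*π^5/8 + 25*π^5/12 = 5*π^5/24.
  ∫_0^π (u')² dx = ∫_0^π (25*x^2 - 25*π*x + 25*π^2/4) dx. Term by term:
    ∫_0^π 25*x^2 dx = 25*π^3/3;  ∫_0^π -25*π*x dx = -25*π^3/2;  ∫_0^π 25*π^2/4 dx = 25*π^3/4.
  Sum: 25*π^3/3 − 25*π^3/2 + 25*π^3/4 = 25*π^3/12.
∫_0^π u² dx = 5*π^5/24, so ||u||_L² = sqrt(30)*π^(5/2)/12.
∫_0^π (u')² dx = 25*π^3/12, so ||u'||_L² = 5*sqrt(3)*π^(3/2)/6.
Ratio ||u||_L² / ||u'||_L² = sqrt(10)*π/10.
Sharp Poincaré constant on H^1_0(0, π) is C_P = L/π = 1, achieved by sin(x).
A polynomial bump cannot attain the sharp Poincaré constant (only the first sine eigenfunction does), so the ratio is strictly less than C_P, consistent with ||u||_L² ≤ C_P ||u'||_L².


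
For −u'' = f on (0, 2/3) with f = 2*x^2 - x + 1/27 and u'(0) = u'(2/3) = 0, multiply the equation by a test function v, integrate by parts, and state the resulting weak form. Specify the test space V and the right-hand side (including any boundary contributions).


V = H^1(0, 2/3) (no boundary constraint on v; u is determined up to an additive constant); weak form: ∫_0^2/3 u'v' dx = ∫_0^2/3 (2*x^2 - x + 1/27) v dx for all v ∈ V.

Multiply both sides by a test function v and integrate from 0 to 2/3:
  ∫_0^2/3 −u''(x) v(x) dx = ∫_0^2/3 f(x) v(x) dx.
Integrate the LHS by parts once:
  ∫_0^2/3 −u'' v dx = −[u'(x) v(x)]_0^2/3 + ∫_0^2/3 u'(x) v'(x) dx.
Thus ∫_0^2/3 u'(x) v'(x) dx = ∫_0^2/3 f(x) v(x) dx + [u'(x) v(x)]_0^2/3.
Choose V so that boundary terms are either known or forced to vanish.
u has homogeneous Neumann: u'(0) = u'(2/3) = 0. So [u' v]_0^2/3 = 0·v(2/3) − 0·v(0) = 0 for any v; take V = H^1(0, 2/3).
Weak formulation: find u (satisfying any essential BC) such that ∫_0^2/3 u'(x) v'(x) dx = ∫_0^2/3 f v dx for all v ∈ V (homogeneous Neumann, so boundary terms vanish).
Substituting f(x) = 2*x^2 - x + 1/27, the right-hand side is ∫_0^2/3 (2*x^2 - x + 1/27) v dx.
Compatibility check (pure Neumann): taking v ≡ 1 ∈ V gives 0 = ∫_0^2/3 f dx + (0) − (0), i.e. ∫_0^2/3 f dx must equal u'(0) − u'(2/3) = 0. Indeed ∫_0^2/3 (2*x^2 - x + 1/27) dx = 0, so the data are compatible. The solution is then unique only up to an additive constant (fix it e.g. by requiring ∫_0^2/3 u dx = 0).


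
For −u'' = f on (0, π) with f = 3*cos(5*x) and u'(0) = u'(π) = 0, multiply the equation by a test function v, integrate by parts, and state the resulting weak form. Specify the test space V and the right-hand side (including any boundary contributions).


V = H^1(0, π) (no boundary constraint on v; u is determined up to an additive constant); weak form: ∫_0^π u'v' dx = ∫_0^π (3*cos(5*x)) v dx for all v ∈ V.

Multiply both sides by a test function v and integrate from 0 to π:
  ∫_0^π −u''(x) v(x) dx = ∫_0^π f(x) v(x) dx.
Integrate the LHS by parts once:
  ∫_0^π −u'' v dx = −[u'(x) v(x)]_0^π + ∫_0^π u'(x) v'(x) dx.
Thus ∫_0^π u'(x) v'(x) dx = ∫_0^π f(x) v(x) dx + [u'(x) v(x)]_0^π.
Choose V so that boundary terms are either known or forced to vanish.
u has homogeneous Neumann: u'(0) = u'(π) = 0. So [u' v]_0^π = 0·v(π) − 0·v(0) = 0 for any v; take V = H^1(0, π).
Weak formulation: find u (satisfying any essential BC) such that ∫_0^π u'(x) v'(x) dx = ∫_0^π f v dx for all v ∈ V (homogeneous Neumann, so boundary terms vanish).
Substituting f(x) = 3*cos(5*x), the right-hand side is ∫_0^π (3*cos(5*x)) v dx.
Compatibility check (pure Neumann): taking v ≡ 1 ∈ V gives 0 = ∫_0^π f dx + (0) − (0), i.e. ∫_0^π f dx must equal u'(0) − u'(π) = 0. Indeed ∫_0^π (3*cos(5*x)) dx = 0, so the data are compatible. The solution is then unique only up to an additive constant (fix it e.g. by requiring ∫_0^π u dx = 0).


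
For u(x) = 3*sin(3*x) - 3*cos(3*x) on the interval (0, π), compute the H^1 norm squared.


||u||_{H^1(0,π)}^2 = 90*π

u'(x) = 9*sin(3*x) + 9*cos(3*x).
Expand u² and (u')² and integrate term by term on (0, π), using: for integers n ≥ 1, ∫_0^π sin²(nx) dx = ∫_0^π cos²(nx) dx = π/2; for n ≠ n', ∫_0^π sin(nx)sin(n'x) dx = ∫_0^π cos(nx)cos(n'x) dx = 0; and by product-to-sum, ∫_0^π sin(nx)cos(n'x) dx = ½∫_0^π [sin((n+n')x) + sin((n−n')x)] dx, which is 0 when n+n' is even and 2n/(n²−n'²) when n+n' is odd (it need not vanish on (0, π)).
  u² squared terms: (-3)²·∫cos(3x)² dx = 9·π/2 = 9*π/2;  (3)²·∫sin(3x)² dx = 9·π/2 = 9*π/2.
  u² cross terms: 2·(-3)·(3)·∫cos(3x)·sin(3x) dx = -18·(0) = 0.
  So ∫_0^π u² dx = 9*π/2 + 9*π/2 + 0 = 9*π.
  (u')² squared terms: (9)²·∫cos(3x)² dx = 81·π/2 = 81*π/2;  (9)²·∫sin(3x)² dx = 81·π/2 = 81*π/2.
  (u')² cross terms: 2·(9)·(9)·∫cos(3x)·sin(3x) dx = 162·(0) = 0.
  So ∫_0^π (u')² dx = 81*π/2 + 81*π/2 + 0 = 81*π.
||u||_{H^1}^2 = (9*π) + (81*π) = 90*π.


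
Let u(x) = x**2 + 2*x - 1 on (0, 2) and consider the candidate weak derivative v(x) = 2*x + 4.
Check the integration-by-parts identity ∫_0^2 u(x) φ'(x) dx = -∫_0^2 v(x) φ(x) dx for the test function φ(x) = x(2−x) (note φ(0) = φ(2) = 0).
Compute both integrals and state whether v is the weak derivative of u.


LHS = -16/3, RHS = -8. No, v is not the weak derivative of u.

u(x) = x**2 + 2*x - 1, classical derivative u'(x) = 2*x + 2.
φ(x) = x(2−x), so φ'(x) = 2 - 2*x.
Note φ(0) = φ(2) = 0, so the boundary term u·φ vanishes.
LHS = ∫_0^2 u(x) φ'(x) dx = ∫_0^2 (-2*x^3 - 2*x^2 + 6*x - 2) dx. Term by term:
  ∫_0^2 -2*x^3 dx = -8;  ∫_0^2 -2*x^2 dx = -16/3;  ∫_0^2 6*x dx = 12;
  ∫_0^2 -2 dx = -4.
Sum: -8 − 16/3 + 12 − 4 = -16/3.
So LHS = -16/3.
∫_0^2 v(x) φ(x) dx = ∫_0^2 (-2*x^3 + 8*x) dx. Term by term:
  ∫_0^2 -2*x^3 dx = -8;  ∫_0^2 8*x dx = 16.
Sum: -8 + 16 = 8.
So RHS = -∫_0^2 v(x) φ(x) dx = -8.
LHS − RHS = 8/3 ≠ 0, so the identity fails.
(For a valid weak derivative the identity must hold for EVERY test function, in particular this one. The failure shows v is NOT the weak derivative of u.)
Correct weak derivative would be u'(x) = 2*x + 2.


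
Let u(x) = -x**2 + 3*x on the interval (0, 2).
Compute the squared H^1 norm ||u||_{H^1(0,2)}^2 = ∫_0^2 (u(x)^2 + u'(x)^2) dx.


||u||_{H^1}^2 = 166/15

The H^1 norm (squared) on an interval (0, L) is
  ||u||_{H^1}^2 = ∫_0^L u(x)^2 dx + ∫_0^L u'(x)^2 dx.
Compute u'(x) = 3 - 2*x.
Then u(x)^2 = x**4 - 6*x**3 + 9*x**2 and u'(x)^2 = 4*x**2 - 12*x + 9.
Integrate each monomial from 0 to 2 using ∫_0^2 c·x^n dx = c·2^(n+1)/(n+1):
  ∫_0^2 u(x)^2 dx = ∫_0^2 (x^4 - 6*x^3 + 9*x^2) dx. Term by term:
    ∫_0^2 x^4 dx = 32/5;  ∫_0^2 -6*x^3 dx = -24;  ∫_0^2 9*x^2 dx = 24.
  Sum: 32/5 − 24 + 24 = 32/5.
  ∫_0^2 u'(x)^2 dx = ∫_0^2 (4*x^2 - 12*x + 9) dx. Term by term:
    ∫_0^2 4*x^2 dx = 32/3;  ∫_0^2 -12*x dx = -24;  ∫_0^2 9 dx = 18.
  Sum: 32/3 − 24 + 18 = 14/3.
Adding: ||u||_{H^1}^2 = 32/5 + 14/3 = 166/15.


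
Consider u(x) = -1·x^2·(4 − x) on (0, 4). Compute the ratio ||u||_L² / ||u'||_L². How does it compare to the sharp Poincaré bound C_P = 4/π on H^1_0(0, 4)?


||u||_L² / ||u'||_L² = 2*sqrt(14)/7 < C_P = 4/π.

u(x) = -1·x^2·(4 − x), so u'(x) = x*(3*x - 8).
u(x) = -1·x^2·(4 − x) vanishes at x = 0 and x = 4, so u ∈ H^1_0(0, 4). Differentiate via the product rule and integrate the resulting polynomials term by term.
  ∫_0^4 u² dx = ∫_0^4 (x^6 - 8*x^5 + 16*x^4) dx. Term by term:
    ∫_0^4 x^6 dx = 16384/7;  ∫_0^4 -8*x^5 dx = -16384/3;  ∫_0^4 16*x^4 dx = 16384/5.
  Sum: 16384/7 − 16384/3 + 16384/5 = 16384/105.
  ∫_0^4 (u')² dx = ∫_0^4 (9*x^4 - 48*x^3 + 64*x^2) dx. Term by term:
    ∫_0^4 9*x^4 dx = 9216/5;  ∫_0^4 -48*x^3 dx = -3072;  ∫_0^4 64*x^2 dx = 4096/3.
  Sum: 9216/5 − 3072 + 4096/3 = 2048/15.
∫_0^4 u² dx = 16384/105, so ||u||_L² = 128*sqrt(105)/105.
∫_0^4 (u')² dx = 2048/15, so ||u'||_L² = 32*sqrt(30)/15.
Ratio ||u||_L² / ||u'||_L² = 2*sqrt(14)/7.
Sharp Poincaré constant on H^1_0(0, 4) is C_P = L/π = 4/π, achieved by sin(π/4·x).
A polynomial bump cannot attain the sharp Poincaré constant (only the first sine eigenfunction does), so the ratio is strictly less than C_P, consistent with ||u||_L² ≤ C_P ||u'||_L².


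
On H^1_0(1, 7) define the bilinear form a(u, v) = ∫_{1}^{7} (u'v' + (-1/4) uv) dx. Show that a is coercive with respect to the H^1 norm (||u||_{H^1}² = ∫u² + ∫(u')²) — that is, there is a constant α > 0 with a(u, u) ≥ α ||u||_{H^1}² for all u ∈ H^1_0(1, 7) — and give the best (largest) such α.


α = (-9 + π^2)/(π^2 + 36)

Coercivity of a(·,·) on H^1_0(1, 7) means a(u, u) ≥ α ||u||_{H^1}² for every u ∈ H^1_0.
The interval has length L = 6, and Poincaré/coercivity depend only on L. Here a(u, u) = ∫(u')² + (-1/4)·∫u².
Here c = -1/4 < 0 with |c| < (π/L)² = π^2/36, so coercivity still holds. The condition a(u,u) ≥ α||u||_{H^1}² reads (1−α)∫(u')² ≥ (α−c)∫u². Any admissible α is ≤ 1 (rapidly oscillating u have ∫u²/∫(u')² → 0), and α = 1 would force 0 ≥ (1−c)∫u², impossible since c < 1; so 1−α > 0. By the sharp Poincaré inequality on H^1_0 of an interval of length L, ∫(u')² ≥ (π/L)²∫u² with equality for the first sine mode sin(π(x−x₀)/L) (x₀ the left endpoint), so the inequality holds for all u iff (1−α)(π/L)² ≥ α − c, i.e. α ≤ ((π/L)² + c)/((π/L)² + 1) = (1 + c(L/π)²)/(1 + (L/π)²). (Direct route, valid since c ≤ 0: Poincaré gives c∫u² ≥ c(L/π)²∫(u')², so a(u,u) ≥ (1 + c(L/π)²)∫(u')², while ||u||_{H^1}² ≤ (1 + (L/π)²)∫(u')²; dividing yields the same α.) With (π/L)² = π^2/36 and c = -1/4, the largest admissible constant is α = ((π/L)² + c)/((π/L)² + 1).
Simplifying, α = (-9 + π^2)/(π^2 + 36).


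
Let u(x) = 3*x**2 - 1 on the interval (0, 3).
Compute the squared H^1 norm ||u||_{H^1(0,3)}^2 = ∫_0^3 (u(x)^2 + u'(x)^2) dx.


||u||_{H^1}^2 = 3552/5

The H^1 norm (squared) on an interval (0, L) is
  ||u||_{H^1}^2 = ∫_0^L u(x)^2 dx + ∫_0^L u'(x)^2 dx.
Compute u'(x) = 6*x.
Then u(x)^2 = 9*x**4 - 6*x**2 + 1 and u'(x)^2 = 36*x**2.
Integrate each monomial from 0 to 3 using ∫_0^3 c·x^n dx = c·3^(n+1)/(n+1):
  ∫_0^3 u(x)^2 dx = ∫_0^3 (9*x^4 - 6*x^2 + 1) dx. Term by term:
    ∫_0^3 9*x^4 dx = 2187/5;  ∫_0^3 -6*x^2 dx = -54;  ∫_0^3 1 dx = 3.
  Sum: 2187/5 − 54 + 3 = 1932/5.
  ∫_0^3 u'(x)^2 dx = ∫_0^3 (36*x^2) dx. Term by term:
    ∫_0^3 36*x^2 dx = 324.
Adding: ||u||_{H^1}^2 = 1932/5 + 324 = 3552/5.


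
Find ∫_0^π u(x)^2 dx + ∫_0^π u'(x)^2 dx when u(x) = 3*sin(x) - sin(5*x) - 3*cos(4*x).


||u||_{H^1(0,π)}^2 = 2312/15 + 197*π/2

u'(x) = 12*sin(4*x) + 3*cos(x) - 5*cos(5*x).
Expand u² and (u')² and integrate term by term on (0, π), using: for integers n ≥ 1, ∫_0^π sin²(nx) dx = ∫_0^π cos²(nx) dx = π/2; for n ≠ n', ∫_0^π sin(nx)sin(n'x) dx = ∫_0^π cos(nx)cos(n'x) dx = 0; and by product-to-sum, ∫_0^π sin(nx)cos(n'x) dx = ½∫_0^π [sin((n+n')x) + sin((n−n')x)] dx, which is 0 when n+n' is even and 2n/(n²−n'²) when n+n' is odd (it need not vanish on (0, π)).
  u² squared terms: (-1)²·∫sin(5x)² dx = 1·π/2 = π/2;  (-3)²·∫cos(4x)² dx = 9·π/2 = 9*π/2;  (3)²·∫sin(x)² dx = 9·π/2 = 9*π/2.
  u² cross terms: 2·(-1)·(-3)·∫sin(5x)·cos(4x) dx = 6·(10/9) = 20/3;  2·(-1)·(3)·∫sin(5x)·sin(x) dx = -6·(0) = 0;  2·(-3)·(3)·∫cos(4x)·sin(x) dx = -18·(-2/15) = 12/5.
  So ∫_0^π u² dx = π/2 + 9*π/2 + 9*π/2 + 20/3 + 0 + 12/5 = 136/15 + 19*π/2.
  (u')² squared terms: (-5)²·∫cos(5x)² dx = 25·π/2 = 25*π/2;  (3)²·∫cos(x)² dx = 9·π/2 = 9*π/2;  (12)²·∫sin(4x)² dx = 144·π/2 = 72*π.
  (u')² cross terms: 2·(-5)·(3)·∫cos(5x)·cos(x) dx = -30·(0) = 0;  2·(-5)·(12)·∫cos(5x)·sin(4x) dx = -120·(-8/9) = 320/3;  2·(3)·(12)·∫cos(x)·sin(4x) dx = 72·(8/15) = 192/5.
  So ∫_0^π (u')² dx = 25*π/2 + 9*π/2 + 72*π + 0 + 320/3 + 192/5 = 2176/15 + 89*π.
||u||_{H^1}^2 = (136/15 + 19*π/2) + (2176/15 + 89*π) = 2312/15 + 197*π/2.


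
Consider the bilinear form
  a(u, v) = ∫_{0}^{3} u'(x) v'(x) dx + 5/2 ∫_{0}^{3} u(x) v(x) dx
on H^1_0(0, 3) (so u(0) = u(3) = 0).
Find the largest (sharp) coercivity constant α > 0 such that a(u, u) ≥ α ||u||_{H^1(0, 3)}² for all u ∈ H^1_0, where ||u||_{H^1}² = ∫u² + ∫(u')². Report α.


α = 1

Coercivity of a(·,·) on H^1_0(0, 3) means a(u, u) ≥ α ||u||_{H^1}² for every u ∈ H^1_0.
The interval has length L = 3, and Poincaré/coercivity depend only on L. Here a(u, u) = ∫(u')² + (5/2)·∫u².
Here c = 5/2 ≥ 1, so a(u,u) = ∫(u')² + c∫u² ≥ ∫(u')² + ∫u² = ||u||_{H^1}², i.e. α = 1 works. No larger α is possible: a(u,u) ≥ α||u||_{H^1}² means (1−α)∫(u')² ≥ (α−c)∫u², and for the modes u_n = sin(nπ(x−x₀)/L) (x₀ the left endpoint) one has ∫u_n²/∫(u_n')² = (L/(nπ))² → 0, so a(u_n,u_n)/||u_n||_{H^1}² → 1. Hence the optimal constant is α = 1.
Therefore α = 1.


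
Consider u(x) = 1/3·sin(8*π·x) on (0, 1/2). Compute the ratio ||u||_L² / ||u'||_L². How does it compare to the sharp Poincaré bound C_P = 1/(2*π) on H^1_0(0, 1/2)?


||u||_L² / ||u'||_L² = 1/(8*π) < C_P = 1/(2*π).

u(x) = 1/3·sin(8*π·x), so u'(x) = 8*π*cos(8*π*x)/3.
Writing u(x) = A·sin(kπx/L) with A = 1/3 and k = 4, use ∫_0^L sin²(kπx/L) dx = L/2 and ∫_0^L cos²(kπx/L) dx = L/2.
u² = 1/9·sin²(8*π·x) and (u')² = 64*π^2/9·cos²(8*π·x), and each of sin², cos² integrates to L/2 = 1/4 over (0, 1/2).
∫_0^1/2 u² dx = 1/36, so ||u||_L² = 1/6.
∫_0^1/2 (u')² dx = 16*π^2/9, so ||u'||_L² = 4*π/3.
Ratio ||u||_L² / ||u'||_L² = 1/(8*π).
Sharp Poincaré constant on H^1_0(0, 1/2) is C_P = L/π = 1/(2*π), achieved by sin(2*π·x).
This is the k = 4 harmonic; the ratio L/(kπ) is strictly less than C_P = L/π, consistent with the sharp inequality ||u||_L² ≤ C_P ||u'||_L².
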